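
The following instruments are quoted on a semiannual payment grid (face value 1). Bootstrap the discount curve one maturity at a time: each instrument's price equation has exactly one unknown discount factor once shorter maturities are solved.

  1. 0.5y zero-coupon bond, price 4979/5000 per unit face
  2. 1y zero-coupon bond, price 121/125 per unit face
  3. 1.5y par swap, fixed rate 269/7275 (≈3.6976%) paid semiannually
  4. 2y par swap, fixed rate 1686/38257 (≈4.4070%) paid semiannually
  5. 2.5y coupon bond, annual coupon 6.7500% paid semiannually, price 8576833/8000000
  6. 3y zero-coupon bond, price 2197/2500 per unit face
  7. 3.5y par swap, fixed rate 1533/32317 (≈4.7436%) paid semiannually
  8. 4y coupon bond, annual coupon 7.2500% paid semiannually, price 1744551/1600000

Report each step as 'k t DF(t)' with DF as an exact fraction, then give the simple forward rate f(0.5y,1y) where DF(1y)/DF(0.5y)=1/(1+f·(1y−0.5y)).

step 1 [0.5y] zero: DF = P = 4979/5000 ≈ 0.995800
step 2 [1y] zero: DF = P = 121/125 ≈ 0.968000
step 3 [1.5y] swap r/2=269/14550: DF=(1 − 269/14550·(0.995800+0.968000))/(1+269/14550) = 4731/5000 ≈ 0.946200
step 4 [2y] swap r/2=843/38257: DF=(1 − 843/38257·(0.995800+0.968000+0.946200))/(1+843/38257) = 9157/10000 ≈ 0.915700
step 5 [2.5y] bond c/2=27/800: DF=(8576833/8000000 − 27/800·(0.995800+0.968000+0.946200+0.915700))/(1+27/800) = 4561/5000 ≈ 0.912200
step 6 [3y] zero: DF = P = 2197/2500 ≈ 0.878800
step 7 [3.5y] swap r/2=1533/64634: DF=(1 − 1533/64634·(0.995800+0.968000+0.946200+0.915700+0.912200+0.878800))/(1+1533/64634) = 8467/10000 ≈ 0.846700
step 8 [4y] bond c/2=29/800: DF=(1744551/1600000 − 29/800·(0.995800+0.968000+0.946200+0.915700+0.912200+0.878800+0.846700))/(1+29/800) = 8261/10000 ≈ 0.826100

1 1/2 4979/5000
2 1 121/125
3 3/2 4731/5000
4 2 9157/10000
5 5/2 4561/5000
6 3 2197/2500
7 7/2 8467/10000
8 4 8261/10000
f(0.5y,1y) = ((4979/5000)/(121/125) − 1)/(1/2) = 139/2420 ≈ 5.7438%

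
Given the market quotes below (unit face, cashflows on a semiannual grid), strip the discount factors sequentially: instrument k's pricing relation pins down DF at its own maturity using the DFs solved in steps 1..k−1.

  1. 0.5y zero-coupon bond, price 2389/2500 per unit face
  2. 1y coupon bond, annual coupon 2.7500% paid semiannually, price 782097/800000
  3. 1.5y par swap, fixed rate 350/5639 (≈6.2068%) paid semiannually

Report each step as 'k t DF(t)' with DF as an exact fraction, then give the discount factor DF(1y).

step 1 [0.5y] zero: DF = P = 2389/2500 ≈ 0.955600
step 2 [1y] bond c/2=11/800: DF=(782097/800000 − 11/800·(0.955600))/(1+11/800) = 4757/5000 ≈ 0.951400
step 3 [1.5y] swap r/2=175/5639: DF=(1 − 175/5639·(0.955600+0.951400))/(1+175/5639) = 73/80 ≈ 0.912500

1 1/2 2389/2500
2 1 4757/5000
3 3/2 73/80
DF(1y) = 4757/5000 ≈ 0.951400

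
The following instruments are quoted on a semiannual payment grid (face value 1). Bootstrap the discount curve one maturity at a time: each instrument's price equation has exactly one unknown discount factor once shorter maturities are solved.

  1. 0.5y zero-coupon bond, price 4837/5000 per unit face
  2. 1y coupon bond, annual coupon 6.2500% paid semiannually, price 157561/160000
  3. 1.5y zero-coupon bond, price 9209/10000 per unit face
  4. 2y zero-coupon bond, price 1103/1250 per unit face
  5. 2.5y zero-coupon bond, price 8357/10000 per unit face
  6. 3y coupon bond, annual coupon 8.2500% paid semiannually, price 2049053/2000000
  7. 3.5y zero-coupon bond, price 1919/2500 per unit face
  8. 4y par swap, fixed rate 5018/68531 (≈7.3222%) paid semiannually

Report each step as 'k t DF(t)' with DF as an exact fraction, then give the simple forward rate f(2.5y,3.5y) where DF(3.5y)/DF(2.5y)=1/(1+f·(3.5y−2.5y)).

1 1/2 4837/5000
2 1 1157/1250
3 3/2 9209/10000
4 2 1103/1250
5 5/2 8357/10000
6 3 2011/2500
7 7/2 1919/2500
8 4 7491/10000
f(2.5y,3.5y) = ((8357/10000)/(1919/2500) − 1)/(1) = 681/7676 ≈ 8.8718%

step 1 [0.5y] zero: DF = P = 4837/5000 ≈ 0.967400
step 2 [1y] bond c/2=1/32: DF=(157561/160000 − 1/32·(0.967400))/(1+1/32) = 1157/1250 ≈ 0.925600
step 3 [1.5y] zero: DF = P = 9209/10000 ≈ 0.920900
step 4 [2y] zero: DF = P = 1103/1250 ≈ 0.882400
step 5 [2.5y] zero: DF = P = 8357/10000 ≈ 0.835700
step 6 [3y] bond c/2=33/800: DF=(2049053/2000000 − 33/800·(0.967400+0.925600+0.920900+0.882400+0.835700))/(1+33/800) = 2011/2500 ≈ 0.804400
step 7 [3.5y] zero: DF = P = 1919/2500 ≈ 0.767600
step 8 [4y] swap r/2=2509/68531: DF=(1 − 2509/68531·(0.967400+0.925600+0.920900+0.882400+0.835700+0.804400+0.767600))/(1+2509/68531) = 7491/10000 ≈ 0.749100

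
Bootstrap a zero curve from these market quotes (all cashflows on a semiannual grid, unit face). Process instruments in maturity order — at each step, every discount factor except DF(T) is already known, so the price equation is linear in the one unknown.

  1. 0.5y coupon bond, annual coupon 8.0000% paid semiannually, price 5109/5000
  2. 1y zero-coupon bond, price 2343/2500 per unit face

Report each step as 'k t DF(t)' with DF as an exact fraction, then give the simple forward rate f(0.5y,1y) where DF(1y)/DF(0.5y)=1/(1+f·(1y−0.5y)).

1 1/2 393/400
2 1 2343/2500
f(0.5y,1y) = ((393/400)/(2343/2500) − 1)/(1/2) = 151/1562 ≈ 9.6671%

step 1 [0.5y] bond c/2=1/25: DF=(5109/5000 − 1/25·(0))/(1+1/25) = 393/400 ≈ 0.982500
step 2 [1y] zero: DF = P = 2343/2500 ≈ 0.937200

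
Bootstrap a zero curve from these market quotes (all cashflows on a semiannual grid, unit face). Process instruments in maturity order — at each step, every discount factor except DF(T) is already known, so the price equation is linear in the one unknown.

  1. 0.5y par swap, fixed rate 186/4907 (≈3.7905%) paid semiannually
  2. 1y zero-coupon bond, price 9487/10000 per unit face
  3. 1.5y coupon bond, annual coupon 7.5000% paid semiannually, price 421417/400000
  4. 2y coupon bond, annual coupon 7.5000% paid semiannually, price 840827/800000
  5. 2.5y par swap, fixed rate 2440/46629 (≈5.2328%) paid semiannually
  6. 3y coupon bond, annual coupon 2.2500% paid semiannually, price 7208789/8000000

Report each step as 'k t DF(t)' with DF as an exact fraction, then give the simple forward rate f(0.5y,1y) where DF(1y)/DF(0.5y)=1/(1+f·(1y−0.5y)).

step 1 [0.5y] swap r/2=93/4907: DF=(1 − 93/4907·(0))/(1+93/4907) = 4907/5000 ≈ 0.981400
step 2 [1y] zero: DF = P = 9487/10000 ≈ 0.948700
step 3 [1.5y] bond c/2=3/80: DF=(421417/400000 − 3/80·(0.981400+0.948700))/(1+3/80) = 9457/10000 ≈ 0.945700
step 4 [2y] bond c/2=3/80: DF=(840827/800000 − 3/80·(0.981400+0.948700+0.945700))/(1+3/80) = 9091/10000 ≈ 0.909100
step 5 [2.5y] swap r/2=1220/46629: DF=(1 − 1220/46629·(0.981400+0.948700+0.945700+0.909100))/(1+1220/46629) = 439/500 ≈ 0.878000
step 6 [3y] bond c/2=9/800: DF=(7208789/8000000 − 9/800·(0.981400+0.948700+0.945700+0.909100+0.878000))/(1+9/800) = 1049/1250 ≈ 0.839200

1 1/2 4907/5000
2 1 9487/10000
3 3/2 9457/10000
4 2 9091/10000
5 5/2 439/500
6 3 1049/1250
f(0.5y,1y) = ((4907/5000)/(9487/10000) − 1)/(1/2) = 654/9487 ≈ 6.8936%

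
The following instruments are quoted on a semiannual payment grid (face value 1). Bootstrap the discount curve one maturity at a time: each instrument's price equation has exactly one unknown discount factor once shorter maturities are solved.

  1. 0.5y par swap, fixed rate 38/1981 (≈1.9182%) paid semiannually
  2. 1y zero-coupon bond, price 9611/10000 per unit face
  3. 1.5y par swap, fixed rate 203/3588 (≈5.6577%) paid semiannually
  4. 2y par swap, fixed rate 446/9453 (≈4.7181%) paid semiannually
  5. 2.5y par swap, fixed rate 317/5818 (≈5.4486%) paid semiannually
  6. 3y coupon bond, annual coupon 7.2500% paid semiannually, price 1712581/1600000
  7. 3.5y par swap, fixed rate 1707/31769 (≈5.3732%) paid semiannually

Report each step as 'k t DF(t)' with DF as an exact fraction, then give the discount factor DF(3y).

1 1/2 1981/2000
2 1 9611/10000
3 3/2 2297/2500
4 2 2277/2500
5 5/2 2183/2500
6 3 8701/10000
7 7/2 8293/10000
DF(3y) = 8701/10000 ≈ 0.870100

step 1 [0.5y] swap r/2=19/1981: DF=(1 − 19/1981·(0))/(1+19/1981) = 1981/2000 ≈ 0.990500
step 2 [1y] zero: DF = P = 9611/10000 ≈ 0.961100
step 3 [1.5y] swap r/2=203/7176: DF=(1 − 203/7176·(0.990500+0.961100))/(1+203/7176) = 2297/2500 ≈ 0.918800
step 4 [2y] swap r/2=223/9453: DF=(1 − 223/9453·(0.990500+0.961100+0.918800))/(1+223/9453) = 2277/2500 ≈ 0.910800
step 5 [2.5y] swap r/2=317/11636: DF=(1 − 317/11636·(0.990500+0.961100+0.918800+0.910800))/(1+317/11636) = 2183/2500 ≈ 0.873200
step 6 [3y] bond c/2=29/800: DF=(1712581/1600000 − 29/800·(0.990500+0.961100+0.918800+0.910800+0.873200))/(1+29/800) = 8701/10000 ≈ 0.870100
step 7 [3.5y] swap r/2=1707/63538: DF=(1 − 1707/63538·(0.990500+0.961100+0.918800+0.910800+0.873200+0.870100))/(1+1707/63538) = 8293/10000 ≈ 0.829300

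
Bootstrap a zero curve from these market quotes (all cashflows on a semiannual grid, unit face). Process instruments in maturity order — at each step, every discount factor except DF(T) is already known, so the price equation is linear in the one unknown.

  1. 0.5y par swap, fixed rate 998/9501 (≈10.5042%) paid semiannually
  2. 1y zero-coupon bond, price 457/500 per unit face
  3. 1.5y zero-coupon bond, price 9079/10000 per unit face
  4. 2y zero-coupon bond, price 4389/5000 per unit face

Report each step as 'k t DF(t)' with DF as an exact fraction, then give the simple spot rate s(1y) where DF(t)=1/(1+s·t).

1 1/2 9501/10000
2 1 457/500
3 3/2 9079/10000
4 2 4389/5000
s(1y) = (1/(457/500) − 1)/(1) = 43/457 ≈ 9.4092%

step 1 [0.5y] swap r/2=499/9501: DF=(1 − 499/9501·(0))/(1+499/9501) = 9501/10000 ≈ 0.950100
step 2 [1y] zero: DF = P = 457/500 ≈ 0.914000
step 3 [1.5y] zero: DF = P = 9079/10000 ≈ 0.907900
step 4 [2y] zero: DF = P = 4389/5000 ≈ 0.877800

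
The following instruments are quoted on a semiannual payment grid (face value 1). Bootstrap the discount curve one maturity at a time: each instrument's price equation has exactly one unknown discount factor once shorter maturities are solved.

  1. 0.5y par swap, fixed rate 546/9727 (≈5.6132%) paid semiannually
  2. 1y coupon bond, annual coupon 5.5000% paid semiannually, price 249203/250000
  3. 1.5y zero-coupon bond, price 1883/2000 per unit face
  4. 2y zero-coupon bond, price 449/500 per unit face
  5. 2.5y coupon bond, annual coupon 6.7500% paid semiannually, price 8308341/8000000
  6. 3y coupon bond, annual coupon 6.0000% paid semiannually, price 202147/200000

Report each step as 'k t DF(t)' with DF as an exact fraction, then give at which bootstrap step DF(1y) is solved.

step 1 [0.5y] swap r/2=273/9727: DF=(1 − 273/9727·(0))/(1+273/9727) = 9727/10000 ≈ 0.972700
step 2 [1y] bond c/2=11/400: DF=(249203/250000 − 11/400·(0.972700))/(1+11/400) = 9441/10000 ≈ 0.944100
step 3 [1.5y] zero: DF = P = 1883/2000 ≈ 0.941500
step 4 [2y] zero: DF = P = 449/500 ≈ 0.898000
step 5 [2.5y] bond c/2=27/800: DF=(8308341/8000000 − 27/800·(0.972700+0.944100+0.941500+0.898000))/(1+27/800) = 441/500 ≈ 0.882000
step 6 [3y] bond c/2=3/100: DF=(202147/200000 − 3/100·(0.972700+0.944100+0.941500+0.898000+0.882000))/(1+3/100) = 4231/5000 ≈ 0.846200

1 1/2 9727/10000
2 1 9441/10000
3 3/2 1883/2000
4 2 449/500
5 5/2 441/500
6 3 4231/5000
DF(1y) is solved at step 2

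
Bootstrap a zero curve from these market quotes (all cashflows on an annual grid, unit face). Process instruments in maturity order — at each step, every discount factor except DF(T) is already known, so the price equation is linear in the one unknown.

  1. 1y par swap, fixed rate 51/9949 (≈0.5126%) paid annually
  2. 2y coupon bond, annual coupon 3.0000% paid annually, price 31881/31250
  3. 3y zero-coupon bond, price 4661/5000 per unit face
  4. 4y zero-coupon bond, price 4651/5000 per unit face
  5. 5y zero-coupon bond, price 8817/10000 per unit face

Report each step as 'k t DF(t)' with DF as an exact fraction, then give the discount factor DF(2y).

1 1 9949/10000
2 2 1923/2000
3 3 4661/5000
4 4 4651/5000
5 5 8817/10000
DF(2y) = 1923/2000 ≈ 0.961500

step 1 [1y] swap r/1=51/9949: DF=(1 − 51/9949·(0))/(1+51/9949) = 9949/10000 ≈ 0.994900
step 2 [2y] bond c/1=3/100: DF=(31881/31250 − 3/100·(0.994900))/(1+3/100) = 1923/2000 ≈ 0.961500
step 3 [3y] zero: DF = P = 4661/5000 ≈ 0.932200
step 4 [4y] zero: DF = P = 4651/5000 ≈ 0.930200
step 5 [5y] zero: DF = P = 8817/10000 ≈ 0.881700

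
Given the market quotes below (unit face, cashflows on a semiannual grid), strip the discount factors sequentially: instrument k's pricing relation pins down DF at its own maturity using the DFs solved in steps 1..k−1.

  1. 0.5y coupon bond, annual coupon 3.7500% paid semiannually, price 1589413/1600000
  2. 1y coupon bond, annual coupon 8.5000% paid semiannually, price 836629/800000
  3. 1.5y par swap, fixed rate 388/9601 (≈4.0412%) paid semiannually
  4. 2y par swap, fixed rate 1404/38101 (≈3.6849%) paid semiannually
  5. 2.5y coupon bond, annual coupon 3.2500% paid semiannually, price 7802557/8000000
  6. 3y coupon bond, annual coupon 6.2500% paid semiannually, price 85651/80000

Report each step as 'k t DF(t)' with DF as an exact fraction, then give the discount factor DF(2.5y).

step 1 [0.5y] bond c/2=3/160: DF=(1589413/1600000 − 3/160·(0))/(1+3/160) = 9751/10000 ≈ 0.975100
step 2 [1y] bond c/2=17/400: DF=(836629/800000 − 17/400·(0.975100))/(1+17/400) = 4817/5000 ≈ 0.963400
step 3 [1.5y] swap r/2=194/9601: DF=(1 − 194/9601·(0.975100+0.963400))/(1+194/9601) = 4709/5000 ≈ 0.941800
step 4 [2y] swap r/2=702/38101: DF=(1 − 702/38101·(0.975100+0.963400+0.941800))/(1+702/38101) = 4649/5000 ≈ 0.929800
step 5 [2.5y] bond c/2=13/800: DF=(7802557/8000000 − 13/800·(0.975100+0.963400+0.941800+0.929800))/(1+13/800) = 2247/2500 ≈ 0.898800
step 6 [3y] bond c/2=1/32: DF=(85651/80000 − 1/32·(0.975100+0.963400+0.941800+0.929800+0.898800))/(1+1/32) = 1791/2000 ≈ 0.895500

1 1/2 9751/10000
2 1 4817/5000
3 3/2 4709/5000
4 2 4649/5000
5 5/2 2247/2500
6 3 1791/2000
DF(2.5y) = 2247/2500 ≈ 0.898800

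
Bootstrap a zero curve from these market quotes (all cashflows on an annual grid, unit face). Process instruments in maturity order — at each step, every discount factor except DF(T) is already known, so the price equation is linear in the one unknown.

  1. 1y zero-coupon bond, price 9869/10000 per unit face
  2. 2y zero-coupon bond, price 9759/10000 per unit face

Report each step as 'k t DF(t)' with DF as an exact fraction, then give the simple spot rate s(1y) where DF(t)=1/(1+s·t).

step 1 [1y] zero: DF = P = 9869/10000 ≈ 0.986900
step 2 [2y] zero: DF = P = 9759/10000 ≈ 0.975900

1 1 9869/10000
2 2 9759/10000
s(1y) = (1/(9869/10000) − 1)/(1) = 131/9869 ≈ 1.3274%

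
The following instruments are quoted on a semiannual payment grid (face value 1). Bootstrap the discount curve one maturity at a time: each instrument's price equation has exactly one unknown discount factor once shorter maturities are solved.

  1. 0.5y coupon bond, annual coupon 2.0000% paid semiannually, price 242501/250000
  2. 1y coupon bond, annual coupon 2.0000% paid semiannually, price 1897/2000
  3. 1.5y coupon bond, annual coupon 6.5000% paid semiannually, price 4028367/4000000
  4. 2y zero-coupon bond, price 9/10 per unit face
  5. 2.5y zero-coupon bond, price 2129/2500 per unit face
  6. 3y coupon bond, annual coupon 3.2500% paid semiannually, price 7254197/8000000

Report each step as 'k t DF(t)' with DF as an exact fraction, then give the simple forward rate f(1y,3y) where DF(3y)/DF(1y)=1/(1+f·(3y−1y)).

step 1 [0.5y] bond c/2=1/100: DF=(242501/250000 − 1/100·(0))/(1+1/100) = 2401/2500 ≈ 0.960400
step 2 [1y] bond c/2=1/100: DF=(1897/2000 − 1/100·(0.960400))/(1+1/100) = 581/625 ≈ 0.929600
step 3 [1.5y] bond c/2=13/400: DF=(4028367/4000000 − 13/400·(0.960400+0.929600))/(1+13/400) = 9159/10000 ≈ 0.915900
step 4 [2y] zero: DF = P = 9/10 ≈ 0.900000
step 5 [2.5y] zero: DF = P = 2129/2500 ≈ 0.851600
step 6 [3y] bond c/2=13/800: DF=(7254197/8000000 − 13/800·(0.960400+0.929600+0.915900+0.900000+0.851600))/(1+13/800) = 4097/5000 ≈ 0.819400

1 1/2 2401/2500
2 1 581/625
3 3/2 9159/10000
4 2 9/10
5 5/2 2129/2500
6 3 4097/5000
f(1y,3y) = ((581/625)/(4097/5000) − 1)/(2) = 551/8194 ≈ 6.7244%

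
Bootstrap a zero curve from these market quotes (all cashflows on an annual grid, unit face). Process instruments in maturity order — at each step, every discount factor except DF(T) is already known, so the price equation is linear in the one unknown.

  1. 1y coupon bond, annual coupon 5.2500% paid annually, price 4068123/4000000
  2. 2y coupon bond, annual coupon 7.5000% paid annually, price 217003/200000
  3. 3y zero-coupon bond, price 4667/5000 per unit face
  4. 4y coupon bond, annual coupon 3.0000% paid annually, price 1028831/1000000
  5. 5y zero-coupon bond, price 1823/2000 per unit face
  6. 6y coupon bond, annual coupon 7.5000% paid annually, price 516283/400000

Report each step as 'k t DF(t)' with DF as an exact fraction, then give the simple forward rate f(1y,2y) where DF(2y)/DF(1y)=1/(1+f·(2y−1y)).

1 1 9663/10000
2 2 9419/10000
3 3 4667/5000
4 4 9161/10000
5 5 1823/2000
6 6 8749/10000
f(1y,2y) = ((9663/10000)/(9419/10000) − 1)/(1) = 244/9419 ≈ 2.5905%

step 1 [1y] bond c/1=21/400: DF=(4068123/4000000 − 21/400·(0))/(1+21/400) = 9663/10000 ≈ 0.966300
step 2 [2y] bond c/1=3/40: DF=(217003/200000 − 3/40·(0.966300))/(1+3/40) = 9419/10000 ≈ 0.941900
step 3 [3y] zero: DF = P = 4667/5000 ≈ 0.933400
step 4 [4y] bond c/1=3/100: DF=(1028831/1000000 − 3/100·(0.966300+0.941900+0.933400))/(1+3/100) = 9161/10000 ≈ 0.916100
step 5 [5y] zero: DF = P = 1823/2000 ≈ 0.911500
step 6 [6y] bond c/1=3/40: DF=(516283/400000 − 3/40·(0.966300+0.941900+0.933400+0.916100+0.911500))/(1+3/40) = 8749/10000 ≈ 0.874900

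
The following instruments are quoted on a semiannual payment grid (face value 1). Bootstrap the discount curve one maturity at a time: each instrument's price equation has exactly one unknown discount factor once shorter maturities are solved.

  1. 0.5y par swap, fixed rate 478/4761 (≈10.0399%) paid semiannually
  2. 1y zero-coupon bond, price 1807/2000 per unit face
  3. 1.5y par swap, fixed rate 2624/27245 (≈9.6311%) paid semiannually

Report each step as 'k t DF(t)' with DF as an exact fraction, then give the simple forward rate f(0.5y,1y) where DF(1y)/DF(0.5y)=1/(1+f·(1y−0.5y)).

1 1/2 4761/5000
2 1 1807/2000
3 3/2 543/625
f(0.5y,1y) = ((4761/5000)/(1807/2000) − 1)/(1/2) = 974/9035 ≈ 10.7803%

step 1 [0.5y] swap r/2=239/4761: DF=(1 − 239/4761·(0))/(1+239/4761) = 4761/5000 ≈ 0.952200
step 2 [1y] zero: DF = P = 1807/2000 ≈ 0.903500
step 3 [1.5y] swap r/2=1312/27245: DF=(1 − 1312/27245·(0.952200+0.903500))/(1+1312/27245) = 543/625 ≈ 0.868800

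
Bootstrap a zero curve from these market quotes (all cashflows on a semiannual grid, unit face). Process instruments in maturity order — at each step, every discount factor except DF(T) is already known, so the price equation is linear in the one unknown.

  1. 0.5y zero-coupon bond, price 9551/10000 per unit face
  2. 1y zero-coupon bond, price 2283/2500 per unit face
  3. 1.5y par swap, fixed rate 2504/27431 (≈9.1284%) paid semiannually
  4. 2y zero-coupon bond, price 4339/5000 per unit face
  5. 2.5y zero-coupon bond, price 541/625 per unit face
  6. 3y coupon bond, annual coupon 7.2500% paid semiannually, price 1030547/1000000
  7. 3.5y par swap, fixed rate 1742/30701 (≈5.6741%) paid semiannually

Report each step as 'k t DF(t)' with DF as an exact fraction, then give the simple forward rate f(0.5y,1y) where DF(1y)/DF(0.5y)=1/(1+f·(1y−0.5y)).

step 1 [0.5y] zero: DF = P = 9551/10000 ≈ 0.955100
step 2 [1y] zero: DF = P = 2283/2500 ≈ 0.913200
step 3 [1.5y] swap r/2=1252/27431: DF=(1 − 1252/27431·(0.955100+0.913200))/(1+1252/27431) = 2187/2500 ≈ 0.874800
step 4 [2y] zero: DF = P = 4339/5000 ≈ 0.867800
step 5 [2.5y] zero: DF = P = 541/625 ≈ 0.865600
step 6 [3y] bond c/2=29/800: DF=(1030547/1000000 − 29/800·(0.955100+0.913200+0.874800+0.867800+0.865600))/(1+29/800) = 8379/10000 ≈ 0.837900
step 7 [3.5y] swap r/2=871/30701: DF=(1 − 871/30701·(0.955100+0.913200+0.874800+0.867800+0.865600+0.837900))/(1+871/30701) = 4129/5000 ≈ 0.825800

1 1/2 9551/10000
2 1 2283/2500
3 3/2 2187/2500
4 2 4339/5000
5 5/2 541/625
6 3 8379/10000
7 7/2 4129/5000
f(0.5y,1y) = ((9551/10000)/(2283/2500) − 1)/(1/2) = 419/4566 ≈ 9.1765%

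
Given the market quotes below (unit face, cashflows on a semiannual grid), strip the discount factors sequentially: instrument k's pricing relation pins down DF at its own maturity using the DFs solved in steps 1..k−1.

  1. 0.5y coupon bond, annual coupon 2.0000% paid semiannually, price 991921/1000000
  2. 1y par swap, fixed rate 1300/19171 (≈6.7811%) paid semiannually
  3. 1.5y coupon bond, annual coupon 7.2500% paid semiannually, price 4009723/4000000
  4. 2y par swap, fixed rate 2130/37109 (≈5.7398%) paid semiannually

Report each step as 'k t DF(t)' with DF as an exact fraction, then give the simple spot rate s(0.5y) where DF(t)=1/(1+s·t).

1 1/2 9821/10000
2 1 187/200
3 3/2 9003/10000
4 2 1787/2000
s(0.5y) = (1/(9821/10000) − 1)/(1/2) = 358/9821 ≈ 3.6452%

step 1 [0.5y] bond c/2=1/100: DF=(991921/1000000 − 1/100·(0))/(1+1/100) = 9821/10000 ≈ 0.982100
step 2 [1y] swap r/2=650/19171: DF=(1 − 650/19171·(0.982100))/(1+650/19171) = 187/200 ≈ 0.935000
step 3 [1.5y] bond c/2=29/800: DF=(4009723/4000000 − 29/800·(0.982100+0.935000))/(1+29/800) = 9003/10000 ≈ 0.900300
step 4 [2y] swap r/2=1065/37109: DF=(1 − 1065/37109·(0.982100+0.935000+0.900300))/(1+1065/37109) = 1787/2000 ≈ 0.893500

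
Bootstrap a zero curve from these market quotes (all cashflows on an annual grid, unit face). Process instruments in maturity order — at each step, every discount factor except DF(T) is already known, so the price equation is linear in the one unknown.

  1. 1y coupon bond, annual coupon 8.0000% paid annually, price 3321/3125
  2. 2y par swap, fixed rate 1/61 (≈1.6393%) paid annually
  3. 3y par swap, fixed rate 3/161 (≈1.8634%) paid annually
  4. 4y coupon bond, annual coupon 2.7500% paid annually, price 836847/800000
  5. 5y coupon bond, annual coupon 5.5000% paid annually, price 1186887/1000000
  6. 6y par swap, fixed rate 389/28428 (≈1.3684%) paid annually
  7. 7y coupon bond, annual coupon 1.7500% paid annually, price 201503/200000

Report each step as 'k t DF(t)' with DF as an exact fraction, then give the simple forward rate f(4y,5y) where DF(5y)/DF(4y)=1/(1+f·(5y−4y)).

step 1 [1y] bond c/1=2/25: DF=(3321/3125 − 2/25·(0))/(1+2/25) = 123/125 ≈ 0.984000
step 2 [2y] swap r/1=1/61: DF=(1 − 1/61·(0.984000))/(1+1/61) = 121/125 ≈ 0.968000
step 3 [3y] swap r/1=3/161: DF=(1 − 3/161·(0.984000+0.968000))/(1+3/161) = 473/500 ≈ 0.946000
step 4 [4y] bond c/1=11/400: DF=(836847/800000 − 11/400·(0.984000+0.968000+0.946000))/(1+11/400) = 1881/2000 ≈ 0.940500
step 5 [5y] bond c/1=11/200: DF=(1186887/1000000 − 11/200·(0.984000+0.968000+0.946000+0.940500))/(1+11/200) = 9249/10000 ≈ 0.924900
step 6 [6y] swap r/1=389/28428: DF=(1 − 389/28428·(0.984000+0.968000+0.946000+0.940500+0.924900))/(1+389/28428) = 4611/5000 ≈ 0.922200
step 7 [7y] bond c/1=7/400: DF=(201503/200000 − 7/400·(0.984000+0.968000+0.946000+0.940500+0.924900+0.922200))/(1+7/400) = 2231/2500 ≈ 0.892400

1 1 123/125
2 2 121/125
3 3 473/500
4 4 1881/2000
5 5 9249/10000
6 6 4611/5000
7 7 2231/2500
f(4y,5y) = ((1881/2000)/(9249/10000) − 1)/(1) = 52/3083 ≈ 1.6867%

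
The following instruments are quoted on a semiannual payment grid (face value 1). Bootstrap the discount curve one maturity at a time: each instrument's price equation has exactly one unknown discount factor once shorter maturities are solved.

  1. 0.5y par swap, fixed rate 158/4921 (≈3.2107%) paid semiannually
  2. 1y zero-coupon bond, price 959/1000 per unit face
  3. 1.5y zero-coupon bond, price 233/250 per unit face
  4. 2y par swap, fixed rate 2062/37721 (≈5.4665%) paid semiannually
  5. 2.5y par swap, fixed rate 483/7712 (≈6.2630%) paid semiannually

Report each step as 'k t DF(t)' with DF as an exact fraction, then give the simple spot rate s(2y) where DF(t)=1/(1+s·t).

1 1/2 4921/5000
2 1 959/1000
3 3/2 233/250
4 2 8969/10000
5 5/2 8551/10000
s(2y) = (1/(8969/10000) − 1)/(2) = 1031/17938 ≈ 5.7476%

step 1 [0.5y] swap r/2=79/4921: DF=(1 − 79/4921·(0))/(1+79/4921) = 4921/5000 ≈ 0.984200
step 2 [1y] zero: DF = P = 959/1000 ≈ 0.959000
step 3 [1.5y] zero: DF = P = 233/250 ≈ 0.932000
step 4 [2y] swap r/2=1031/37721: DF=(1 − 1031/37721·(0.984200+0.959000+0.932000))/(1+1031/37721) = 8969/10000 ≈ 0.896900
step 5 [2.5y] swap r/2=483/15424: DF=(1 − 483/15424·(0.984200+0.959000+0.932000+0.896900))/(1+483/15424) = 8551/10000 ≈ 0.855100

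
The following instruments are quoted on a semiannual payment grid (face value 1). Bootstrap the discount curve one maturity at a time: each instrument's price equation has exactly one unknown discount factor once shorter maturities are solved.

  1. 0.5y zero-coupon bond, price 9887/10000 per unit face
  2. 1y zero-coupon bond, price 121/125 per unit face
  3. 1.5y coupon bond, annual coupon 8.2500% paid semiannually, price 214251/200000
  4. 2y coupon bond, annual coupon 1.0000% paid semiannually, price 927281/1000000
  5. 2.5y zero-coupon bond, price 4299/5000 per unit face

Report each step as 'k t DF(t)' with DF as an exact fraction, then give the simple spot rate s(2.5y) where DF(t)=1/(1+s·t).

step 1 [0.5y] zero: DF = P = 9887/10000 ≈ 0.988700
step 2 [1y] zero: DF = P = 121/125 ≈ 0.968000
step 3 [1.5y] bond c/2=33/800: DF=(214251/200000 − 33/800·(0.988700+0.968000))/(1+33/800) = 9513/10000 ≈ 0.951300
step 4 [2y] bond c/2=1/200: DF=(927281/1000000 − 1/200·(0.988700+0.968000+0.951300))/(1+1/200) = 4541/5000 ≈ 0.908200
step 5 [2.5y] zero: DF = P = 4299/5000 ≈ 0.859800

1 1/2 9887/10000
2 1 121/125
3 3/2 9513/10000
4 2 4541/5000
5 5/2 4299/5000
s(2.5y) = (1/(4299/5000) − 1)/(5/2) = 1402/21495 ≈ 6.5224%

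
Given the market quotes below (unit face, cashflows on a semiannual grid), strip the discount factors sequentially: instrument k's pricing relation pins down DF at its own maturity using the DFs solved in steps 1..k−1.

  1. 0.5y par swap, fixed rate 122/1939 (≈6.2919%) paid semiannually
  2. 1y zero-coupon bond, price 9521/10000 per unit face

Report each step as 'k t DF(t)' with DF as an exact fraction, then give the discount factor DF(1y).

1 1/2 1939/2000
2 1 9521/10000
DF(1y) = 9521/10000 ≈ 0.952100

step 1 [0.5y] swap r/2=61/1939: DF=(1 − 61/1939·(0))/(1+61/1939) = 1939/2000 ≈ 0.969500
step 2 [1y] zero: DF = P = 9521/10000 ≈ 0.952100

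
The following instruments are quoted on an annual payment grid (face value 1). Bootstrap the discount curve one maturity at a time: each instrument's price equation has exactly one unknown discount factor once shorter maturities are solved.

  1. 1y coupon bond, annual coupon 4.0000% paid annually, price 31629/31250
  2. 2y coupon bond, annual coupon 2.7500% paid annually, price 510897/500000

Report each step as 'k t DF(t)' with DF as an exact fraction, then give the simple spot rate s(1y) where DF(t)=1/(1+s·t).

1 1 2433/2500
2 2 2421/2500
s(1y) = (1/(2433/2500) − 1)/(1) = 67/2433 ≈ 2.7538%

step 1 [1y] bond c/1=1/25: DF=(31629/31250 − 1/25·(0))/(1+1/25) = 2433/2500 ≈ 0.973200
step 2 [2y] bond c/1=11/400: DF=(510897/500000 − 11/400·(0.973200))/(1+11/400) = 2421/2500 ≈ 0.968400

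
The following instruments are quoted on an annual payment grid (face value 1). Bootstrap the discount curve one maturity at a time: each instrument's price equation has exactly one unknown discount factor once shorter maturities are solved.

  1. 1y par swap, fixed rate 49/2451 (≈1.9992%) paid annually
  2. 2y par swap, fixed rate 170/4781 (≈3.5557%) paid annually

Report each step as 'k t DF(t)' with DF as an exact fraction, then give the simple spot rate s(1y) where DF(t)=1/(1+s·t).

step 1 [1y] swap r/1=49/2451: DF=(1 − 49/2451·(0))/(1+49/2451) = 2451/2500 ≈ 0.980400
step 2 [2y] swap r/1=170/4781: DF=(1 − 170/4781·(0.980400))/(1+170/4781) = 233/250 ≈ 0.932000

1 1 2451/2500
2 2 233/250
s(1y) = (1/(2451/2500) − 1)/(1) = 49/2451 ≈ 1.9992%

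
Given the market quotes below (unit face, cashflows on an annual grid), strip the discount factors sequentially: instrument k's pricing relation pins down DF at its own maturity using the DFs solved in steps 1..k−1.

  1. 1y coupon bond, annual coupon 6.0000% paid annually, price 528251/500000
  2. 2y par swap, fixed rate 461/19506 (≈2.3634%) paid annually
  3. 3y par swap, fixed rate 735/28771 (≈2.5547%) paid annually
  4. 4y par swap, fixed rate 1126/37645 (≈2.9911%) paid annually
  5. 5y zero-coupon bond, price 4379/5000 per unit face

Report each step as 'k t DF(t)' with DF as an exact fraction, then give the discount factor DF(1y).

1 1 9967/10000
2 2 9539/10000
3 3 1853/2000
4 4 4437/5000
5 5 4379/5000
DF(1y) = 9967/10000 ≈ 0.996700

step 1 [1y] bond c/1=3/50: DF=(528251/500000 − 3/50·(0))/(1+3/50) = 9967/10000 ≈ 0.996700
step 2 [2y] swap r/1=461/19506: DF=(1 − 461/19506·(0.996700))/(1+461/19506) = 9539/10000 ≈ 0.953900
step 3 [3y] swap r/1=735/28771: DF=(1 − 735/28771·(0.996700+0.953900))/(1+735/28771) = 1853/2000 ≈ 0.926500
step 4 [4y] swap r/1=1126/37645: DF=(1 − 1126/37645·(0.996700+0.953900+0.926500))/(1+1126/37645) = 4437/5000 ≈ 0.887400
step 5 [5y] zero: DF = P = 4379/5000 ≈ 0.875800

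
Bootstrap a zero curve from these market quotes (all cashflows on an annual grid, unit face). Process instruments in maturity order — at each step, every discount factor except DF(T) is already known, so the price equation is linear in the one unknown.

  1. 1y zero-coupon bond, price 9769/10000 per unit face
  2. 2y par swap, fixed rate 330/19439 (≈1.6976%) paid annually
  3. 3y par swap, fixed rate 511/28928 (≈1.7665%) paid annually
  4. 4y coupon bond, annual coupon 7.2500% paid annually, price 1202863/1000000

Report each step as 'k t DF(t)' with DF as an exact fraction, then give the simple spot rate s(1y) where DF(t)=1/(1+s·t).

1 1 9769/10000
2 2 967/1000
3 3 9489/10000
4 4 463/500
s(1y) = (1/(9769/10000) − 1)/(1) = 231/9769 ≈ 2.3646%

step 1 [1y] zero: DF = P = 9769/10000 ≈ 0.976900
step 2 [2y] swap r/1=330/19439: DF=(1 − 330/19439·(0.976900))/(1+330/19439) = 967/1000 ≈ 0.967000
step 3 [3y] swap r/1=511/28928: DF=(1 − 511/28928·(0.976900+0.967000))/(1+511/28928) = 9489/10000 ≈ 0.948900
step 4 [4y] bond c/1=29/400: DF=(1202863/1000000 − 29/400·(0.976900+0.967000+0.948900))/(1+29/400) = 463/500 ≈ 0.926000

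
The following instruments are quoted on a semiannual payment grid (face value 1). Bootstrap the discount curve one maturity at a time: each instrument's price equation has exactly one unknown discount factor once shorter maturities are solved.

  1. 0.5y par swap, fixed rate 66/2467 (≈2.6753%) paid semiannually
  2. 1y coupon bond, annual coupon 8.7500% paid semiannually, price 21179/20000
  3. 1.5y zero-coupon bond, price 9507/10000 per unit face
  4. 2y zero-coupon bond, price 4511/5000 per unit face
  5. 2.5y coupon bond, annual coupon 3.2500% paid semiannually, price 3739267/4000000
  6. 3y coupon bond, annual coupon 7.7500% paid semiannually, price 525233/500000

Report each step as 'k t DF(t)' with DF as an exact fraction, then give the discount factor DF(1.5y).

1 1/2 2467/2500
2 1 2433/2500
3 3/2 9507/10000
4 2 4511/5000
5 5/2 8589/10000
6 3 837/1000
DF(1.5y) = 9507/10000 ≈ 0.950700

step 1 [0.5y] swap r/2=33/2467: DF=(1 − 33/2467·(0))/(1+33/2467) = 2467/2500 ≈ 0.986800
step 2 [1y] bond c/2=7/160: DF=(21179/20000 − 7/160·(0.986800))/(1+7/160) = 2433/2500 ≈ 0.973200
step 3 [1.5y] zero: DF = P = 9507/10000 ≈ 0.950700
step 4 [2y] zero: DF = P = 4511/5000 ≈ 0.902200
step 5 [2.5y] bond c/2=13/800: DF=(3739267/4000000 − 13/800·(0.986800+0.973200+0.950700+0.902200))/(1+13/800) = 8589/10000 ≈ 0.858900
step 6 [3y] bond c/2=31/800: DF=(525233/500000 − 31/800·(0.986800+0.973200+0.950700+0.902200+0.858900))/(1+31/800) = 837/1000 ≈ 0.837000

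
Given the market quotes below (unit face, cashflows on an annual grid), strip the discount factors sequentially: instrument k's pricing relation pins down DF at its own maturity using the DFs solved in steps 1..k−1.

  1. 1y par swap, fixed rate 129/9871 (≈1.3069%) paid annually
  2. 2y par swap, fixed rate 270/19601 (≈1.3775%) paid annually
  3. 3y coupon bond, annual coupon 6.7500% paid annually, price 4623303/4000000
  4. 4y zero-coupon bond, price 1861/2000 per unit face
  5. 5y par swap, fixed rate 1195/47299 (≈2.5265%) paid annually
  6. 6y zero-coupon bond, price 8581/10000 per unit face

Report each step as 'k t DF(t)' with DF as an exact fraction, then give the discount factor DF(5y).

step 1 [1y] swap r/1=129/9871: DF=(1 − 129/9871·(0))/(1+129/9871) = 9871/10000 ≈ 0.987100
step 2 [2y] swap r/1=270/19601: DF=(1 − 270/19601·(0.987100))/(1+270/19601) = 973/1000 ≈ 0.973000
step 3 [3y] bond c/1=27/400: DF=(4623303/4000000 − 27/400·(0.987100+0.973000))/(1+27/400) = 2397/2500 ≈ 0.958800
step 4 [4y] zero: DF = P = 1861/2000 ≈ 0.930500
step 5 [5y] swap r/1=1195/47299: DF=(1 − 1195/47299·(0.987100+0.973000+0.958800+0.930500))/(1+1195/47299) = 1761/2000 ≈ 0.880500
step 6 [6y] zero: DF = P = 8581/10000 ≈ 0.858100

1 1 9871/10000
2 2 973/1000
3 3 2397/2500
4 4 1861/2000
5 5 1761/2000
6 6 8581/10000
DF(5y) = 1761/2000 ≈ 0.880500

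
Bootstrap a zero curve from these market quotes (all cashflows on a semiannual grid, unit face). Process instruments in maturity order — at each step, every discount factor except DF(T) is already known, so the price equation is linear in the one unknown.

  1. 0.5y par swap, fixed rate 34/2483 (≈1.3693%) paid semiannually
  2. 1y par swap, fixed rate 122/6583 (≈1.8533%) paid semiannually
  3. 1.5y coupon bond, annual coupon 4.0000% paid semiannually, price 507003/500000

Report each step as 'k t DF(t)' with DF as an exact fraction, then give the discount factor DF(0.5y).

1 1/2 2483/2500
2 1 9817/10000
3 3/2 4777/5000
DF(0.5y) = 2483/2500 ≈ 0.993200

step 1 [0.5y] swap r/2=17/2483: DF=(1 − 17/2483·(0))/(1+17/2483) = 2483/2500 ≈ 0.993200
step 2 [1y] swap r/2=61/6583: DF=(1 − 61/6583·(0.993200))/(1+61/6583) = 9817/10000 ≈ 0.981700
step 3 [1.5y] bond c/2=1/50: DF=(507003/500000 − 1/50·(0.993200+0.981700))/(1+1/50) = 4777/5000 ≈ 0.955400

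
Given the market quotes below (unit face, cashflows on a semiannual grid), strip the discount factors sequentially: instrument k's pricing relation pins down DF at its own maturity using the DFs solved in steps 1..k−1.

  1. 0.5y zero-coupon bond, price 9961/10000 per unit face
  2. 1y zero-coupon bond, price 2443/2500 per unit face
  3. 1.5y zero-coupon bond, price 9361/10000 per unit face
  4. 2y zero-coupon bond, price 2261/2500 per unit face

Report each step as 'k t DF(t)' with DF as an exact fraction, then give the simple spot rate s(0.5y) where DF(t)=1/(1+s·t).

step 1 [0.5y] zero: DF = P = 9961/10000 ≈ 0.996100
step 2 [1y] zero: DF = P = 2443/2500 ≈ 0.977200
step 3 [1.5y] zero: DF = P = 9361/10000 ≈ 0.936100
step 4 [2y] zero: DF = P = 2261/2500 ≈ 0.904400

1 1/2 9961/10000
2 1 2443/2500
3 3/2 9361/10000
4 2 2261/2500
s(0.5y) = (1/(9961/10000) − 1)/(1/2) = 78/9961 ≈ 0.7831%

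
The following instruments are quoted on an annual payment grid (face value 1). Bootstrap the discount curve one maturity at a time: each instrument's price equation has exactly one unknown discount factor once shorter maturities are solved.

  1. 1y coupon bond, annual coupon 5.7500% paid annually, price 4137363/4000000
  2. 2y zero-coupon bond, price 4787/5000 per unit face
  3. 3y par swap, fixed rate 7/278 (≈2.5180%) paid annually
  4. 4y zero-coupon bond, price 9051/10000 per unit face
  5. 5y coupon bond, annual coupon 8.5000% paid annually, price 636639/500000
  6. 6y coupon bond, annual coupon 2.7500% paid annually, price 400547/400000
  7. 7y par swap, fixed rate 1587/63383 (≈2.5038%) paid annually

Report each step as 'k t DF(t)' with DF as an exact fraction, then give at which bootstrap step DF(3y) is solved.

1 1 9781/10000
2 2 4787/5000
3 3 9279/10000
4 4 9051/10000
5 5 8783/10000
6 6 4251/5000
7 7 8413/10000
DF(3y) is solved at step 3

step 1 [1y] bond c/1=23/400: DF=(4137363/4000000 − 23/400·(0))/(1+23/400) = 9781/10000 ≈ 0.978100
step 2 [2y] zero: DF = P = 4787/5000 ≈ 0.957400
step 3 [3y] swap r/1=7/278: DF=(1 − 7/278·(0.978100+0.957400))/(1+7/278) = 9279/10000 ≈ 0.927900
step 4 [4y] zero: DF = P = 9051/10000 ≈ 0.905100
step 5 [5y] bond c/1=17/200: DF=(636639/500000 − 17/200·(0.978100+0.957400+0.927900+0.905100))/(1+17/200) = 8783/10000 ≈ 0.878300
step 6 [6y] bond c/1=11/400: DF=(400547/400000 − 11/400·(0.978100+0.957400+0.927900+0.905100+0.878300))/(1+11/400) = 4251/5000 ≈ 0.850200
step 7 [7y] swap r/1=1587/63383: DF=(1 − 1587/63383·(0.978100+0.957400+0.927900+0.905100+0.878300+0.850200))/(1+1587/63383) = 8413/10000 ≈ 0.841300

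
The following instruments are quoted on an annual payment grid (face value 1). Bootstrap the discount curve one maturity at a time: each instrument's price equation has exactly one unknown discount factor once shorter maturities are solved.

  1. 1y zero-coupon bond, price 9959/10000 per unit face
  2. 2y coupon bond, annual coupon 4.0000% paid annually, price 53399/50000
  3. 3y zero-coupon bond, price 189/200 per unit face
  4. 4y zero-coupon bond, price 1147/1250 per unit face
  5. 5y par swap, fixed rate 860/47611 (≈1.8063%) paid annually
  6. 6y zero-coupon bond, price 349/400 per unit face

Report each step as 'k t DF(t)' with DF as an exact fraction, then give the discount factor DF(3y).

1 1 9959/10000
2 2 4943/5000
3 3 189/200
4 4 1147/1250
5 5 457/500
6 6 349/400
DF(3y) = 189/200 ≈ 0.945000

step 1 [1y] zero: DF = P = 9959/10000 ≈ 0.995900
step 2 [2y] bond c/1=1/25: DF=(53399/50000 − 1/25·(0.995900))/(1+1/25) = 4943/5000 ≈ 0.988600
step 3 [3y] zero: DF = P = 189/200 ≈ 0.945000
step 4 [4y] zero: DF = P = 1147/1250 ≈ 0.917600
step 5 [5y] swap r/1=860/47611: DF=(1 − 860/47611·(0.995900+0.988600+0.945000+0.917600))/(1+860/47611) = 457/500 ≈ 0.914000
step 6 [6y] zero: DF = P = 349/400 ≈ 0.872500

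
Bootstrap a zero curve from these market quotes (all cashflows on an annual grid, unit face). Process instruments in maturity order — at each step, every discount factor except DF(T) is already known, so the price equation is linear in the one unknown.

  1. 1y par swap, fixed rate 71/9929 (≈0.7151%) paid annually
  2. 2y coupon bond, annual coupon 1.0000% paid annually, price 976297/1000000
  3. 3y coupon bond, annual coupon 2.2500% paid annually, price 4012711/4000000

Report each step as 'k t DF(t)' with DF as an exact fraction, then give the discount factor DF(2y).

step 1 [1y] swap r/1=71/9929: DF=(1 − 71/9929·(0))/(1+71/9929) = 9929/10000 ≈ 0.992900
step 2 [2y] bond c/1=1/100: DF=(976297/1000000 − 1/100·(0.992900))/(1+1/100) = 598/625 ≈ 0.956800
step 3 [3y] bond c/1=9/400: DF=(4012711/4000000 − 9/400·(0.992900+0.956800))/(1+9/400) = 4691/5000 ≈ 0.938200

1 1 9929/10000
2 2 598/625
3 3 4691/5000
DF(2y) = 598/625 ≈ 0.956800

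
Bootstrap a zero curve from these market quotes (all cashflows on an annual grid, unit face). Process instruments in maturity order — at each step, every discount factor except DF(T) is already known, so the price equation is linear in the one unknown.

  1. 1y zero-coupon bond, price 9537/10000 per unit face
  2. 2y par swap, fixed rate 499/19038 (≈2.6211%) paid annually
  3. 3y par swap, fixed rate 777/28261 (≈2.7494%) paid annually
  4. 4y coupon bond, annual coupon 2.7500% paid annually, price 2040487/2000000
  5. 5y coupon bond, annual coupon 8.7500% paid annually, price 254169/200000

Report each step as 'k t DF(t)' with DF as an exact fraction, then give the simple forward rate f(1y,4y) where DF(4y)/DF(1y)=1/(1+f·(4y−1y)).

step 1 [1y] zero: DF = P = 9537/10000 ≈ 0.953700
step 2 [2y] swap r/1=499/19038: DF=(1 − 499/19038·(0.953700))/(1+499/19038) = 9501/10000 ≈ 0.950100
step 3 [3y] swap r/1=777/28261: DF=(1 − 777/28261·(0.953700+0.950100))/(1+777/28261) = 9223/10000 ≈ 0.922300
step 4 [4y] bond c/1=11/400: DF=(2040487/2000000 − 11/400·(0.953700+0.950100+0.922300))/(1+11/400) = 9173/10000 ≈ 0.917300
step 5 [5y] bond c/1=7/80: DF=(254169/200000 − 7/80·(0.953700+0.950100+0.922300+0.917300))/(1+7/80) = 4337/5000 ≈ 0.867400

1 1 9537/10000
2 2 9501/10000
3 3 9223/10000
4 4 9173/10000
5 5 4337/5000
f(1y,4y) = ((9537/10000)/(9173/10000) − 1)/(3) = 364/27519 ≈ 1.3227%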